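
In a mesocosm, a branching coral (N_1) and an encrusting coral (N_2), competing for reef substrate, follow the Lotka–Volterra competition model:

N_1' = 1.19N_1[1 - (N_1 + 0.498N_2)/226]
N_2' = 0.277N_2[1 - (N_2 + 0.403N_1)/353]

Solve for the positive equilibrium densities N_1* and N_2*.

Setting both brackets to zero gives the nullclines N_1 + 0.498N_2 = 226 and 0.403N_1 + N_2 = 353.
Substituting N_2 = 353 - 0.403N_1 into the first: N_1(1 - 0.498·0.403) = 226 - 0.498·353.
So N_1* = 50.2/0.799 = 62.8, and then N_2* = 353 - 0.403·62.8 = 328.

N_1* ≈ 62.8, N_2* ≈ 328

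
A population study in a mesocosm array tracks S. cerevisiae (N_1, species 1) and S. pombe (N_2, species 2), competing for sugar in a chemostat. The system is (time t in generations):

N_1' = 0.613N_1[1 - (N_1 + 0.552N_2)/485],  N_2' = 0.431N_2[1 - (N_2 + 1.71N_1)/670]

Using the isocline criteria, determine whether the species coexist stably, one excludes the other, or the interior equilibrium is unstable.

Compare the nullcline intercepts: K1/α12 = 485/0.552 = 879 > K2 = 670; K2/α21 = 670/1.71 = 392 < K1 = 485.
Since the inequalities point opposite ways, species 1 can invade but species 2 cannot.

species 1 excludes species 2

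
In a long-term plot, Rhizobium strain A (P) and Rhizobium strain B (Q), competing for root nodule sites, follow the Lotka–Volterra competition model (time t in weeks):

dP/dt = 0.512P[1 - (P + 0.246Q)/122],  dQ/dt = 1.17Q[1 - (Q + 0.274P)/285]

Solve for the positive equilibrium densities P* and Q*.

P* ≈ 55.6, Q* ≈ 270

Setting both brackets to zero gives the nullclines P + 0.246Q = 122 and 0.274P + Q = 285.
Substituting Q = 285 - 0.274P into the first: P(1 - 0.246·0.274) = 122 - 0.246·285.
So P* = 51.9/0.933 = 55.6, and then Q* = 285 - 0.274·55.6 = 270.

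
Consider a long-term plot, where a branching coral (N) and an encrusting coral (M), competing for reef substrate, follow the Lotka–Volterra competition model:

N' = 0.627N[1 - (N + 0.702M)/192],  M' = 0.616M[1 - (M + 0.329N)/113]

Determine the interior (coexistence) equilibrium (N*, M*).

Setting both brackets to zero gives the nullclines N + 0.702M = 192 and 0.329N + M = 113.
Substituting M = 113 - 0.329N into the first: N(1 - 0.702·0.329) = 192 - 0.702·113.
So N* = 113/0.769 = 147, and then M* = 113 - 0.329·147 = 64.8.

N* ≈ 147, M* ≈ 64.8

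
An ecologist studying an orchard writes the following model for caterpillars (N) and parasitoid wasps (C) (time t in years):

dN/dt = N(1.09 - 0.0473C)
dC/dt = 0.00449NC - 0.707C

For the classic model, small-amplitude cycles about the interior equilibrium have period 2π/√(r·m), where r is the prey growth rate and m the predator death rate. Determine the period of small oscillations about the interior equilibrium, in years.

Here r = 1.09 and m = 0.707, so r·m = 0.771.
ω = √0.771 = 0.878 per year, hence T = 2π/ω ≈ 7.16 years.

T ≈ 7.16 years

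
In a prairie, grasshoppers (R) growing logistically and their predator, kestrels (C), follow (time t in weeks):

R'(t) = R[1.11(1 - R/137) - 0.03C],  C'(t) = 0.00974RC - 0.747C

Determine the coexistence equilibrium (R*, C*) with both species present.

From dC/dt = 0 with C > 0: 0.00974R* = 0.747, so R* = 76.7.
Substitute into dR/dt = 0: 1.11(1 - 76.7/137) = 0.03C*.
The bracket is 0.44, giving C* = 0.489/0.03 = 16.3.

R* ≈ 76.7, C* ≈ 16.3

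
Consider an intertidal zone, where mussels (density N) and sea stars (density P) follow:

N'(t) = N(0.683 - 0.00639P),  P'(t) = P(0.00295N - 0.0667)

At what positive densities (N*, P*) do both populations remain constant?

Set dP/dt = 0 with P > 0: 0.00295N - 0.0667 = 0, so N* = 0.0667/0.00295 = 22.6.
Set dN/dt = 0 with N > 0: 0.683 - 0.00639P = 0, so P* = 0.683/0.00639 = 107.

N* ≈ 22.6, P* ≈ 107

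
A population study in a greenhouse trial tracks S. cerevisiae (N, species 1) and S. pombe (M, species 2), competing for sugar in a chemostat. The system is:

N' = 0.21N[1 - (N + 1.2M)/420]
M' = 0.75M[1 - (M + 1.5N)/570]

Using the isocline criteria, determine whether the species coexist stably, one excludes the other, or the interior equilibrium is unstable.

Compare the nullcline intercepts: K1/α12 = 420/1.2 = 350 < K2 = 570; K2/α21 = 570/1.5 = 380 < K1 = 420.
Since both are reversed, neither can invade when rare; the interior point is a saddle.

unstable coexistence (outcome depends on initial conditions)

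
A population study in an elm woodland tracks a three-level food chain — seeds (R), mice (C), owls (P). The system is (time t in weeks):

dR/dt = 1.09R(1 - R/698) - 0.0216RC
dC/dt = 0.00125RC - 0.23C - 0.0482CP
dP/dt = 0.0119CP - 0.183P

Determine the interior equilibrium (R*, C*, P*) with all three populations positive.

From dP/dt = 0: 0.0119C* = 0.183, so C* = 15.4.
From dR/dt = 0: 1.09(1 - R*/698) = 0.0216·15.4, giving R* = 698·(1 - 0.305) = 485.
From dC/dt = 0: 0.00125·485 - 0.23 = 0.0482P*, so P* = 0.377/0.0482 = 7.81.

R* ≈ 485, C* ≈ 15.4, P* ≈ 7.81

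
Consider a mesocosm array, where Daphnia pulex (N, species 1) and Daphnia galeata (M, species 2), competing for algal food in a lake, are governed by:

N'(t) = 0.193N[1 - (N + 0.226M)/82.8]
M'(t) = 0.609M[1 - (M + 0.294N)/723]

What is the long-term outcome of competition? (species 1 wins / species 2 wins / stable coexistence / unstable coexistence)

species 2 excludes species 1

Compare the nullcline intercepts: K1/α12 = 82.8/0.226 = 366 < K2 = 723; K2/α21 = 723/0.294 = 2460 > K1 = 82.8.
Since the inequalities point opposite ways, species 2 can invade but species 1 cannot.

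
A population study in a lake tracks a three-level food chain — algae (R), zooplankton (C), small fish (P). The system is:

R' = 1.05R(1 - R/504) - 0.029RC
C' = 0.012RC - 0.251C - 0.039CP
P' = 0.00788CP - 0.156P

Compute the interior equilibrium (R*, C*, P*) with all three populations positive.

From dP/dt = 0: 0.00788C* = 0.156, so C* = 19.8.
From dR/dt = 0: 1.05(1 - R*/504) = 0.029·19.8, giving R* = 504·(1 - 0.547) = 228.
From dC/dt = 0: 0.012·228 - 0.251 = 0.039P*, so P* = 2.49/0.039 = 63.8.

R* ≈ 228, C* ≈ 19.8, P* ≈ 63.8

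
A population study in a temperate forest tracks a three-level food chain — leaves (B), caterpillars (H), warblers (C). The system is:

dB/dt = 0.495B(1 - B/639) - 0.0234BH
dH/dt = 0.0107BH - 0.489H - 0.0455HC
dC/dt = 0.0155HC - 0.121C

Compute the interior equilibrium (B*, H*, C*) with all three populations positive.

B* ≈ 403, H* ≈ 7.81, C* ≈ 84.1

From dC/dt = 0: 0.0155H* = 0.121, so H* = 7.81.
From dB/dt = 0: 0.495(1 - B*/639) = 0.0234·7.81, giving B* = 639·(1 - 0.369) = 403.
From dH/dt = 0: 0.0107·403 - 0.489 = 0.0455C*, so C* = 3.83/0.0455 = 84.1.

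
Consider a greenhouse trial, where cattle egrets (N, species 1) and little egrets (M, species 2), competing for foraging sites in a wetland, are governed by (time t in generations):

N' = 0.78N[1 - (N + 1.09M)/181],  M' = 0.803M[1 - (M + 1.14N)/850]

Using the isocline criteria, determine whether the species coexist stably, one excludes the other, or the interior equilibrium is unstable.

species 2 excludes species 1

Compare the nullcline intercepts: K1/α12 = 181/1.09 = 166 < K2 = 850; K2/α21 = 850/1.14 = 746 > K1 = 181.
Since the inequalities point opposite ways, species 2 can invade but species 1 cannot.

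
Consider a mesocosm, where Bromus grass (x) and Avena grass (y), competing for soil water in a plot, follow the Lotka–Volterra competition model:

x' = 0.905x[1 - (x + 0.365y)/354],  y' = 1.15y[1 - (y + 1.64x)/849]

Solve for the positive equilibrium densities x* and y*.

Setting both brackets to zero gives the nullclines x + 0.365y = 354 and 1.64x + y = 849.
Substituting y = 849 - 1.64x into the first: x(1 - 0.365·1.64) = 354 - 0.365·849.
So x* = 44.1/0.401 = 110, and then y* = 849 - 1.64·110 = 669.

x* ≈ 110, y* ≈ 669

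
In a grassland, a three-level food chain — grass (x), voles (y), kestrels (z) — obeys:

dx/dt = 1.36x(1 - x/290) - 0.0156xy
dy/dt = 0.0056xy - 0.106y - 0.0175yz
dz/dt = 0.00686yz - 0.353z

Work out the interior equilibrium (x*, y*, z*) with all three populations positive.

x* ≈ 119, y* ≈ 51.5, z* ≈ 32

From dz/dt = 0: 0.00686y* = 0.353, so y* = 51.5.
From dx/dt = 0: 1.36(1 - x*/290) = 0.0156·51.5, giving x* = 290·(1 - 0.59) = 119.
From dy/dt = 0: 0.0056·119 - 0.106 = 0.0175z*, so z* = 0.559/0.0175 = 32.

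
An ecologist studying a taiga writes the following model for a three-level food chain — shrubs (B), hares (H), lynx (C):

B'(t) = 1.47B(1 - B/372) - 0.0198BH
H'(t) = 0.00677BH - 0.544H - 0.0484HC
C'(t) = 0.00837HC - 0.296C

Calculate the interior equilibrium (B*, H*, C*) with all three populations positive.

B* ≈ 195, H* ≈ 35.4, C* ≈ 16

From dC/dt = 0: 0.00837H* = 0.296, so H* = 35.4.
From dB/dt = 0: 1.47(1 - B*/372) = 0.0198·35.4, giving B* = 372·(1 - 0.476) = 195.
From dH/dt = 0: 0.00677·195 - 0.544 = 0.0484C*, so C* = 0.775/0.0484 = 16.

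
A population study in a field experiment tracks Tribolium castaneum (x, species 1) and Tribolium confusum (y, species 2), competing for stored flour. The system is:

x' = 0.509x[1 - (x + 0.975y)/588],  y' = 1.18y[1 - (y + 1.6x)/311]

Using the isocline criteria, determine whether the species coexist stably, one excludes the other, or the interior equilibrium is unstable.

Compare the nullcline intercepts: K1/α12 = 588/0.975 = 603 > K2 = 311; K2/α21 = 311/1.6 = 194 < K1 = 588.
Since the inequalities point opposite ways, species 1 can invade but species 2 cannot.

species 1 excludes species 2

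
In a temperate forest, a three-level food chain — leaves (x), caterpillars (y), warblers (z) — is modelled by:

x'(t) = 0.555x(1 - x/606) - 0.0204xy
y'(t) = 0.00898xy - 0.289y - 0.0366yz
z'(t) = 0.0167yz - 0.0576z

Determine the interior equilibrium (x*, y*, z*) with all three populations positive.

x* ≈ 529, y* ≈ 3.45, z* ≈ 122

From dz/dt = 0: 0.0167y* = 0.0576, so y* = 3.45.
From dx/dt = 0: 0.555(1 - x*/606) = 0.0204·3.45, giving x* = 606·(1 - 0.127) = 529.
From dy/dt = 0: 0.00898·529 - 0.289 = 0.0366z*, so z* = 4.46/0.0366 = 122.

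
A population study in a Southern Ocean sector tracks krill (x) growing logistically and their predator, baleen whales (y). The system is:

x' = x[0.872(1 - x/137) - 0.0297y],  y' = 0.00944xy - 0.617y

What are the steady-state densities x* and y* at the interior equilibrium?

x* ≈ 65.4, y* ≈ 15.4

From dy/dt = 0 with y > 0: 0.00944x* = 0.617, so x* = 65.4.
Substitute into dx/dt = 0: 0.872(1 - 65.4/137) = 0.0297y*.
The bracket is 0.523, giving y* = 0.456/0.0297 = 15.4.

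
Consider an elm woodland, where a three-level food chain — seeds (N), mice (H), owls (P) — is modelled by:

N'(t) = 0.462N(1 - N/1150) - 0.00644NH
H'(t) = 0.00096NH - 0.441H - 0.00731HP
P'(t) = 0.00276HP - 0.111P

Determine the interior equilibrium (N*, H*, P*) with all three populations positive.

N* ≈ 505, H* ≈ 40.2, P* ≈ 6.03

From dP/dt = 0: 0.00276H* = 0.111, so H* = 40.2.
From dN/dt = 0: 0.462(1 - N*/1150) = 0.00644·40.2, giving N* = 1150·(1 - 0.561) = 505.
From dH/dt = 0: 0.00096·505 - 0.441 = 0.00731P*, so P* = 0.0441/0.00731 = 6.03.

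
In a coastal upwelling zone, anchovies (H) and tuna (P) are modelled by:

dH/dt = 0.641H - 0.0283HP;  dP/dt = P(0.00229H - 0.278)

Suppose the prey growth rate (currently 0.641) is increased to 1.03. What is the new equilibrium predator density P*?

P* ≈ 36.4

At the interior fixed point, setting dH/dt = 0 with H > 0 fixes P* = (prey growth rate)/(HP coefficient) — independent of the other coefficients.
With the change, P* = 1.03/0.0283 = 36.4; it rises from 22.7.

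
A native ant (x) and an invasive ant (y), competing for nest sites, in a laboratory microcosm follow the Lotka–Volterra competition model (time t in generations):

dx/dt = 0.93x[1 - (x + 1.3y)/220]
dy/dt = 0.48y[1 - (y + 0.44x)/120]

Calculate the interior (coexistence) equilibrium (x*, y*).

Setting both brackets to zero gives the nullclines x + 1.3y = 220 and 0.44x + y = 120.
Substituting y = 120 - 0.44x into the first: x(1 - 1.3·0.44) = 220 - 1.3·120.
So x* = 64/0.428 = 150, and then y* = 120 - 0.44·150 = 54.2.

x* ≈ 150, y* ≈ 54.2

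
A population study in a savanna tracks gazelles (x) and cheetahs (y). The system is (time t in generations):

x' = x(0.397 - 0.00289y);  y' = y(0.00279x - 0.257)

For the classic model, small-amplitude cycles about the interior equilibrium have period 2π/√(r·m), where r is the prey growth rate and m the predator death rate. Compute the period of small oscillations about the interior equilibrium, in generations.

Here r = 0.397 and m = 0.257, so r·m = 0.102.
ω = √0.102 = 0.319 per generation, hence T = 2π/ω ≈ 19.7 generations.

T ≈ 19.7 generations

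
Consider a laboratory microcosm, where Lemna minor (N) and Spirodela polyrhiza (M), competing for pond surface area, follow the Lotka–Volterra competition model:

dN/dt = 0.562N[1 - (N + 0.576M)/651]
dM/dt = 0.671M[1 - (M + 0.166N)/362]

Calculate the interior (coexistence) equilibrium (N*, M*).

N* ≈ 489, M* ≈ 281

Setting both brackets to zero gives the nullclines N + 0.576M = 651 and 0.166N + M = 362.
Substituting M = 362 - 0.166N into the first: N(1 - 0.576·0.166) = 651 - 0.576·362.
So N* = 442/0.904 = 489, and then M* = 362 - 0.166·489 = 281.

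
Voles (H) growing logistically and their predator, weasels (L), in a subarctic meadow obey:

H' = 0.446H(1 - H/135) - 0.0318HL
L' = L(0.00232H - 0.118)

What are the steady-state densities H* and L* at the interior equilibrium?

From dL/dt = 0 with L > 0: 0.00232H* = 0.118, so H* = 50.9.
Substitute into dH/dt = 0: 0.446(1 - 50.9/135) = 0.0318L*.
The bracket is 0.623, giving L* = 0.278/0.0318 = 8.74.

H* ≈ 50.9, L* ≈ 8.74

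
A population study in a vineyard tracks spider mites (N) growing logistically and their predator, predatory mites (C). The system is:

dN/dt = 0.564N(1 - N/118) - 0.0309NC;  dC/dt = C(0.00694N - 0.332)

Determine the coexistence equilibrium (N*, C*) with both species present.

N* ≈ 47.8, C* ≈ 10.9

From dC/dt = 0 with C > 0: 0.00694N* = 0.332, so N* = 47.8.
Substitute into dN/dt = 0: 0.564(1 - 47.8/118) = 0.0309C*.
The bracket is 0.595, giving C* = 0.335/0.0309 = 10.9.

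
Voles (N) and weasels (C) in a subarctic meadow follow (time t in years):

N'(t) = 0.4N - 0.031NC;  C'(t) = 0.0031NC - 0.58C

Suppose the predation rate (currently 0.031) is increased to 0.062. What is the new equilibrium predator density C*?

At the interior fixed point, setting dN/dt = 0 with N > 0 fixes C* = (prey growth rate)/(NC coefficient) — independent of the other coefficients.
With the change, C* = 0.4/0.062 = 6.45; it falls from 12.9.

C* ≈ 6.45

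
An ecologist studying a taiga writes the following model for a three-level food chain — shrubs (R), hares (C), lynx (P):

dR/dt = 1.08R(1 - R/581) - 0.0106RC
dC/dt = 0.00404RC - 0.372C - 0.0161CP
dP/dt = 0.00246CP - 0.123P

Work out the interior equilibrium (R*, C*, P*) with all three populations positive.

From dP/dt = 0: 0.00246C* = 0.123, so C* = 50.
From dR/dt = 0: 1.08(1 - R*/581) = 0.0106·50, giving R* = 581·(1 - 0.491) = 296.
From dC/dt = 0: 0.00404·296 - 0.372 = 0.0161P*, so P* = 0.823/0.0161 = 51.1.

R* ≈ 296, C* ≈ 50, P* ≈ 51.1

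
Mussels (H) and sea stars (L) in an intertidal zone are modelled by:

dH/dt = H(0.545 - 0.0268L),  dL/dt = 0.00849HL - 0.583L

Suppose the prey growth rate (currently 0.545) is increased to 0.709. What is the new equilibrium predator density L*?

At the interior fixed point, setting dH/dt = 0 with H > 0 fixes L* = (prey growth rate)/(HL coefficient) — independent of the other coefficients.
With the change, L* = 0.709/0.0268 = 26.5; it rises from 20.3.

L* ≈ 26.5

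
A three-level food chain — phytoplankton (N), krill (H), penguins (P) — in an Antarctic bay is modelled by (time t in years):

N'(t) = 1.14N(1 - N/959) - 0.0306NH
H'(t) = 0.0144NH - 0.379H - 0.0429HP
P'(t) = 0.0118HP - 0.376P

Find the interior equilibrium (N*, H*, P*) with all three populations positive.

N* ≈ 139, H* ≈ 31.9, P* ≈ 37.7

From dP/dt = 0: 0.0118H* = 0.376, so H* = 31.9.
From dN/dt = 0: 1.14(1 - N*/959) = 0.0306·31.9, giving N* = 959·(1 - 0.855) = 139.
From dH/dt = 0: 0.0144·139 - 0.379 = 0.0429P*, so P* = 1.62/0.0429 = 37.7.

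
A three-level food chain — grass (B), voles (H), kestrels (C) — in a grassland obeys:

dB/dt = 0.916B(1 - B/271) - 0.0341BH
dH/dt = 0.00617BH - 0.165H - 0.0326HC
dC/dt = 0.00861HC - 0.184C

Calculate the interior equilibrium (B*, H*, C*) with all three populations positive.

B* ≈ 55.4, H* ≈ 21.4, C* ≈ 5.42

From dC/dt = 0: 0.00861H* = 0.184, so H* = 21.4.
From dB/dt = 0: 0.916(1 - B*/271) = 0.0341·21.4, giving B* = 271·(1 - 0.796) = 55.4.
From dH/dt = 0: 0.00617·55.4 - 0.165 = 0.0326C*, so C* = 0.177/0.0326 = 5.42.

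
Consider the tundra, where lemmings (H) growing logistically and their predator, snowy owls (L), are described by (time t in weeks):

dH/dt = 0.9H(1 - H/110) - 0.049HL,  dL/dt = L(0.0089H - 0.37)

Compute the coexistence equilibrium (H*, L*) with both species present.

H* ≈ 41.6, L* ≈ 11.4

From dL/dt = 0 with L > 0: 0.0089H* = 0.37, so H* = 41.6.
Substitute into dH/dt = 0: 0.9(1 - 41.6/110) = 0.049L*.
The bracket is 0.622, giving L* = 0.56/0.049 = 11.4.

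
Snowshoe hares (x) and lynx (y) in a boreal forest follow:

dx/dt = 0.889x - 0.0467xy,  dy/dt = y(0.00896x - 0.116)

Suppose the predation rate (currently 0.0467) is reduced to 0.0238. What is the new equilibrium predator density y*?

y* ≈ 37.4

At the interior fixed point, setting dx/dt = 0 with x > 0 fixes y* = (prey growth rate)/(xy coefficient) — independent of the other coefficients.
With the change, y* = 0.889/0.0238 = 37.4; it rises from 19.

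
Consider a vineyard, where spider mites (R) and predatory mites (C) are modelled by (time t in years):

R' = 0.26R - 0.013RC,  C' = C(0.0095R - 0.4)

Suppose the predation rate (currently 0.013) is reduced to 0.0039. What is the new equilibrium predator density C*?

C* ≈ 66.7

At the interior fixed point, setting dR/dt = 0 with R > 0 fixes C* = (prey growth rate)/(RC coefficient) — independent of the other coefficients.
With the change, C* = 0.26/0.0039 = 66.7; it rises from 20.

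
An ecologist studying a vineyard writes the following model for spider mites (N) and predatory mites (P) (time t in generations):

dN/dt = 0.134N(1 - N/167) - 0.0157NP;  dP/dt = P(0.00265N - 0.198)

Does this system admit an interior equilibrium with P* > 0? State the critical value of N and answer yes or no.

The predator equation gives dP/dt > 0 only when N > 0.198/0.00265 = 74.7.
Without the predator, N → K = 167. Since 167 > 74.7, the predator can invade and persist.

Threshold N = 74.7; K > 74.7, so yes, the predator persists.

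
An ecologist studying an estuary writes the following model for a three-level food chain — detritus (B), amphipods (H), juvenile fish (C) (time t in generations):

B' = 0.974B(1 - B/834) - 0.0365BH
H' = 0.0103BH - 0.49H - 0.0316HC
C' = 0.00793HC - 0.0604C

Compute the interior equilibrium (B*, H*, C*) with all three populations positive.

From dC/dt = 0: 0.00793H* = 0.0604, so H* = 7.62.
From dB/dt = 0: 0.974(1 - B*/834) = 0.0365·7.62, giving B* = 834·(1 - 0.285) = 596.
From dH/dt = 0: 0.0103·596 - 0.49 = 0.0316C*, so C* = 5.65/0.0316 = 179.

B* ≈ 596, H* ≈ 7.62, C* ≈ 179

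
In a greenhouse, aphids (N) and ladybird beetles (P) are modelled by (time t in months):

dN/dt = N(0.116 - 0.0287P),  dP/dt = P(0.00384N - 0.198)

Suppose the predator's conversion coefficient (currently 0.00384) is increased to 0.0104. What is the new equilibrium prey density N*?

N* ≈ 19

At the interior fixed point, setting dP/dt = 0 with P > 0 fixes N* = (predator death rate)/(NP coefficient) — independent of the other coefficients.
With the change, N* = 0.198/0.0104 = 19; it falls from 51.6.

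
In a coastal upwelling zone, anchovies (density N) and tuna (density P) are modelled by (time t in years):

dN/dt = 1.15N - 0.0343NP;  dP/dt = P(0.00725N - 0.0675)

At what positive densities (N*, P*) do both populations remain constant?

Set dP/dt = 0 with P > 0: 0.00725N - 0.0675 = 0, so N* = 0.0675/0.00725 = 9.31.
Set dN/dt = 0 with N > 0: 1.15 - 0.0343P = 0, so P* = 1.15/0.0343 = 33.5.

N* ≈ 9.31, P* ≈ 33.5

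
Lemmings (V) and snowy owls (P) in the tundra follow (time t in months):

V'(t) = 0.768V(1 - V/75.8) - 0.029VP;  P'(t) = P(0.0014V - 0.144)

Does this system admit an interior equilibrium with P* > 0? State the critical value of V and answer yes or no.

Threshold V = 103; K < 103, so no, the predator goes extinct.

The predator equation gives dP/dt > 0 only when V > 0.144/0.0014 = 103.
Without the predator, V → K = 75.8. Since 75.8 < 103, the predator cannot invade.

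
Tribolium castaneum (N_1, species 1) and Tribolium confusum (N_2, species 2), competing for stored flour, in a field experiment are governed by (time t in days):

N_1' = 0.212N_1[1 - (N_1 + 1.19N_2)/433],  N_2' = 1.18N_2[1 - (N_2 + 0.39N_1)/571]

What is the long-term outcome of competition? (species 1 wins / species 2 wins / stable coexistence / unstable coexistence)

Compare the nullcline intercepts: K1/α12 = 433/1.19 = 364 < K2 = 571; K2/α21 = 571/0.39 = 1460 > K1 = 433.
Since the inequalities point opposite ways, species 2 can invade but species 1 cannot.

species 2 excludes species 1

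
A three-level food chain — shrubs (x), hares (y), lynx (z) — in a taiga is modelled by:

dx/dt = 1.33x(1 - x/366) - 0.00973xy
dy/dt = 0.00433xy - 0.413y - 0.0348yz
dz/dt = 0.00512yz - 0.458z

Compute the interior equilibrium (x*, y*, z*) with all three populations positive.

x* ≈ 126, y* ≈ 89.5, z* ≈ 3.87

From dz/dt = 0: 0.00512y* = 0.458, so y* = 89.5.
From dx/dt = 0: 1.33(1 - x*/366) = 0.00973·89.5, giving x* = 366·(1 - 0.654) = 126.
From dy/dt = 0: 0.00433·126 - 0.413 = 0.0348z*, so z* = 0.135/0.0348 = 3.87.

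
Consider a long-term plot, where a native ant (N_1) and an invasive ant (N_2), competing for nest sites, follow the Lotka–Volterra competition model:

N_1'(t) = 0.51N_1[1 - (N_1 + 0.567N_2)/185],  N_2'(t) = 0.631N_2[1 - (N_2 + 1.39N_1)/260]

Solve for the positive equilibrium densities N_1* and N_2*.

Setting both brackets to zero gives the nullclines N_1 + 0.567N_2 = 185 and 1.39N_1 + N_2 = 260.
Substituting N_2 = 260 - 1.39N_1 into the first: N_1(1 - 0.567·1.39) = 185 - 0.567·260.
So N_1* = 37.6/0.212 = 177, and then N_2* = 260 - 1.39·177 = 13.5.

N_1* ≈ 177, N_2* ≈ 13.5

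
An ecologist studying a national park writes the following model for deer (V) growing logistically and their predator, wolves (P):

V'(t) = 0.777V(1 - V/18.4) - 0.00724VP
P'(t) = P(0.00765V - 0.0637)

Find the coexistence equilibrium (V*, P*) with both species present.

From dP/dt = 0 with P > 0: 0.00765V* = 0.0637, so V* = 8.33.
Substitute into dV/dt = 0: 0.777(1 - 8.33/18.4) = 0.00724P*.
The bracket is 0.547, giving P* = 0.425/0.00724 = 58.8.

V* ≈ 8.33, P* ≈ 58.8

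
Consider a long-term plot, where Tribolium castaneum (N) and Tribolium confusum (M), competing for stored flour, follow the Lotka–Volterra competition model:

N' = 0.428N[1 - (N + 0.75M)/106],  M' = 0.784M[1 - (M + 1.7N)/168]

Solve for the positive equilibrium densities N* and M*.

N* ≈ 72.7, M* ≈ 44.4

Setting both brackets to zero gives the nullclines N + 0.75M = 106 and 1.7N + M = 168.
Substituting M = 168 - 1.7N into the first: N(1 - 0.75·1.7) = 106 - 0.75·168.
So N* = -20/-0.275 = 72.7, and then M* = 168 - 1.7·72.7 = 44.4.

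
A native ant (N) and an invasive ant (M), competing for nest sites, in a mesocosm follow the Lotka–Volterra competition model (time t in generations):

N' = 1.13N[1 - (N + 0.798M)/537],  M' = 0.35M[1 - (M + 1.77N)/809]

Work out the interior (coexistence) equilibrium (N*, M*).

N* ≈ 263, M* ≈ 343

Setting both brackets to zero gives the nullclines N + 0.798M = 537 and 1.77N + M = 809.
Substituting M = 809 - 1.77N into the first: N(1 - 0.798·1.77) = 537 - 0.798·809.
So N* = -109/-0.412 = 263, and then M* = 809 - 1.77·263 = 343.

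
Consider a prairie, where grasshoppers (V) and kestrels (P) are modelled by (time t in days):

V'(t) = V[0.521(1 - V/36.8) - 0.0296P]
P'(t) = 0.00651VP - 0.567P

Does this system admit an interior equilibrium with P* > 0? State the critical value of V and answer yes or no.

The predator equation gives dP/dt > 0 only when V > 0.567/0.00651 = 87.1.
Without the predator, V → K = 36.8. Since 36.8 < 87.1, the predator cannot invade.

Threshold V = 87.1; K < 87.1, so no, the predator goes extinct.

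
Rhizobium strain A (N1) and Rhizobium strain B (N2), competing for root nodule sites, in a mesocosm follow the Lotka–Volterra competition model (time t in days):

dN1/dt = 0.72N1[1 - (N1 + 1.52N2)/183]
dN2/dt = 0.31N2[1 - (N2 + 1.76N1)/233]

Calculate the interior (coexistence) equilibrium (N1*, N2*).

N1* ≈ 102, N2* ≈ 53.2

Setting both brackets to zero gives the nullclines N1 + 1.52N2 = 183 and 1.76N1 + N2 = 233.
Substituting N2 = 233 - 1.76N1 into the first: N1(1 - 1.52·1.76) = 183 - 1.52·233.
So N1* = -171/-1.68 = 102, and then N2* = 233 - 1.76·102 = 53.2.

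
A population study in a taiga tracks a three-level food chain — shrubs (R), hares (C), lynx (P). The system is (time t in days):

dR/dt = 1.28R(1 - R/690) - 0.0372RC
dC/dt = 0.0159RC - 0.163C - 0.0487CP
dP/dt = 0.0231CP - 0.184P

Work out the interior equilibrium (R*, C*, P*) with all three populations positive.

R* ≈ 530, C* ≈ 7.97, P* ≈ 170

From dP/dt = 0: 0.0231C* = 0.184, so C* = 7.97.
From dR/dt = 0: 1.28(1 - R*/690) = 0.0372·7.97, giving R* = 690·(1 - 0.231) = 530.
From dC/dt = 0: 0.0159·530 - 0.163 = 0.0487P*, so P* = 8.27/0.0487 = 170.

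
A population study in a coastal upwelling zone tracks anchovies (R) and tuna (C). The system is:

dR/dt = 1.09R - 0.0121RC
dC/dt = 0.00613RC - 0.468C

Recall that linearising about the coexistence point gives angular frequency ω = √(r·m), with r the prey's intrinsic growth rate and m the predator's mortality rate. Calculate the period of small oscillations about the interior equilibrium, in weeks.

T ≈ 8.8 weeks

Here r = 1.09 and m = 0.468, so r·m = 0.51.
ω = √0.51 = 0.714 per week, hence T = 2π/ω ≈ 8.8 weeks.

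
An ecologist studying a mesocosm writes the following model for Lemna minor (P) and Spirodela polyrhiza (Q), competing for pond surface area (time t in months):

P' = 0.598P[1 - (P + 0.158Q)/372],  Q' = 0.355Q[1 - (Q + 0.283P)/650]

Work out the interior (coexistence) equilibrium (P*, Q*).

P* ≈ 282, Q* ≈ 570

Setting both brackets to zero gives the nullclines P + 0.158Q = 372 and 0.283P + Q = 650.
Substituting Q = 650 - 0.283P into the first: P(1 - 0.158·0.283) = 372 - 0.158·650.
So P* = 269/0.955 = 282, and then Q* = 650 - 0.283·282 = 570.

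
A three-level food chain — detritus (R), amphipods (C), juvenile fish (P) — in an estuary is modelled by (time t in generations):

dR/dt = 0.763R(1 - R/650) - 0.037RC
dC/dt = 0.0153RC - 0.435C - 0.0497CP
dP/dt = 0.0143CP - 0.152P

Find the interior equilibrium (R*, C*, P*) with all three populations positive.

From dP/dt = 0: 0.0143C* = 0.152, so C* = 10.6.
From dR/dt = 0: 0.763(1 - R*/650) = 0.037·10.6, giving R* = 650·(1 - 0.515) = 315.
From dC/dt = 0: 0.0153·315 - 0.435 = 0.0497P*, so P* = 4.38/0.0497 = 88.2.

R* ≈ 315, C* ≈ 10.6, P* ≈ 88.2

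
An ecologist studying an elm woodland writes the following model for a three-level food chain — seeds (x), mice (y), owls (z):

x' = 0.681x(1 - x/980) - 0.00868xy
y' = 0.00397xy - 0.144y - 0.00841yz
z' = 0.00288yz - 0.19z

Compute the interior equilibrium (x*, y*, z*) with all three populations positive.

x* ≈ 156, y* ≈ 66, z* ≈ 56.5

From dz/dt = 0: 0.00288y* = 0.19, so y* = 66.
From dx/dt = 0: 0.681(1 - x*/980) = 0.00868·66, giving x* = 980·(1 - 0.841) = 156.
From dy/dt = 0: 0.00397·156 - 0.144 = 0.00841z*, so z* = 0.475/0.00841 = 56.5.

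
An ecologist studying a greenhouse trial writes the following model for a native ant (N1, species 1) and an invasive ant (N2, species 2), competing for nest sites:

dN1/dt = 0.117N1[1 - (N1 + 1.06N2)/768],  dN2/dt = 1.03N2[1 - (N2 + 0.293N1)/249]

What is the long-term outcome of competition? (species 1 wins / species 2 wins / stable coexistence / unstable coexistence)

Compare the nullcline intercepts: K1/α12 = 768/1.06 = 725 > K2 = 249; K2/α21 = 249/0.293 = 850 > K1 = 768.
Since both inequalities hold, each species can invade when rare, so the interior equilibrium is stable.

stable coexistence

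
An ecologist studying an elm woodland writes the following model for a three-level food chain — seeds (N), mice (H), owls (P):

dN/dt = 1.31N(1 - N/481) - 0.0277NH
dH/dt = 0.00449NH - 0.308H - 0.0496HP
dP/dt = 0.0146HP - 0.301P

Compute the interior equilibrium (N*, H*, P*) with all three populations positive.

From dP/dt = 0: 0.0146H* = 0.301, so H* = 20.6.
From dN/dt = 0: 1.31(1 - N*/481) = 0.0277·20.6, giving N* = 481·(1 - 0.436) = 271.
From dH/dt = 0: 0.00449·271 - 0.308 = 0.0496P*, so P* = 0.91/0.0496 = 18.4.

N* ≈ 271, H* ≈ 20.6, P* ≈ 18.4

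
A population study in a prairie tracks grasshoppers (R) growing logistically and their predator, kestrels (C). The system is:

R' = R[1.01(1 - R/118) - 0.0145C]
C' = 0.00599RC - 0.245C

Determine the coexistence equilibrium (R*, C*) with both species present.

R* ≈ 40.9, C* ≈ 45.5

From dC/dt = 0 with C > 0: 0.00599R* = 0.245, so R* = 40.9.
Substitute into dR/dt = 0: 1.01(1 - 40.9/118) = 0.0145C*.
The bracket is 0.653, giving C* = 0.66/0.0145 = 45.5.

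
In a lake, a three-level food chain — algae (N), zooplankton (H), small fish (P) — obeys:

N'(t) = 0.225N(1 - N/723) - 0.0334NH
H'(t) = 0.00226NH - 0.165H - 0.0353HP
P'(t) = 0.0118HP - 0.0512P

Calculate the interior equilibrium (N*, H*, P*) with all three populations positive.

From dP/dt = 0: 0.0118H* = 0.0512, so H* = 4.34.
From dN/dt = 0: 0.225(1 - N*/723) = 0.0334·4.34, giving N* = 723·(1 - 0.644) = 257.
From dH/dt = 0: 0.00226·257 - 0.165 = 0.0353P*, so P* = 0.417/0.0353 = 11.8.

N* ≈ 257, H* ≈ 4.34, P* ≈ 11.8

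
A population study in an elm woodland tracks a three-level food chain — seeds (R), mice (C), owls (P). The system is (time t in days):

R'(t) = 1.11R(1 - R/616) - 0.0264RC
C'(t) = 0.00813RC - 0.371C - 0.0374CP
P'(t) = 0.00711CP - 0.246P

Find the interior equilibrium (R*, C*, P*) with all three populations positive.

From dP/dt = 0: 0.00711C* = 0.246, so C* = 34.6.
From dR/dt = 0: 1.11(1 - R*/616) = 0.0264·34.6, giving R* = 616·(1 - 0.823) = 109.
From dC/dt = 0: 0.00813·109 - 0.371 = 0.0374P*, so P* = 0.516/0.0374 = 13.8.

R* ≈ 109, C* ≈ 34.6, P* ≈ 13.8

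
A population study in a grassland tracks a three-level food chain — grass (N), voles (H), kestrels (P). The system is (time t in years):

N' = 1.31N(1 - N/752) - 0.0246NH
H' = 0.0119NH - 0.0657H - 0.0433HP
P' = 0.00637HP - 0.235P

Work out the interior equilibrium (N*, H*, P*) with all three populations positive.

N* ≈ 231, H* ≈ 36.9, P* ≈ 62

From dP/dt = 0: 0.00637H* = 0.235, so H* = 36.9.
From dN/dt = 0: 1.31(1 - N*/752) = 0.0246·36.9, giving N* = 752·(1 - 0.693) = 231.
From dH/dt = 0: 0.0119·231 - 0.0657 = 0.0433P*, so P* = 2.68/0.0433 = 62.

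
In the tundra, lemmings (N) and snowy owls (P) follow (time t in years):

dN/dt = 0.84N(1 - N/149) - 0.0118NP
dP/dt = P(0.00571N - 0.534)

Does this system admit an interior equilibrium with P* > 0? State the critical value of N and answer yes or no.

Threshold N = 93.5; K > 93.5, so yes, the predator persists.

The predator equation gives dP/dt > 0 only when N > 0.534/0.00571 = 93.5.
Without the predator, N → K = 149. Since 149 > 93.5, the predator can invade and persist.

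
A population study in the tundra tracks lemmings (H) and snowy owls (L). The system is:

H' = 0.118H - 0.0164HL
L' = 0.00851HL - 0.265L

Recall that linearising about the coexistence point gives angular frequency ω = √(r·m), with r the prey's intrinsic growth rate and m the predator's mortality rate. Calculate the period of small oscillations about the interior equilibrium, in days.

Here r = 0.118 and m = 0.265, so r·m = 0.0313.
ω = √0.0313 = 0.177 per day, hence T = 2π/ω ≈ 35.5 days.

T ≈ 35.5 days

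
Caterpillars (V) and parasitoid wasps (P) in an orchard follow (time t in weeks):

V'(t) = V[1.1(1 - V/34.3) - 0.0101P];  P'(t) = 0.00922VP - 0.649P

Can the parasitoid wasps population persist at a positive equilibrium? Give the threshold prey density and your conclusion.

Threshold V = 70.4; K < 70.4, so no, the predator goes extinct.

The predator equation gives dP/dt > 0 only when V > 0.649/0.00922 = 70.4.
Without the predator, V → K = 34.3. Since 34.3 < 70.4, the predator cannot invade.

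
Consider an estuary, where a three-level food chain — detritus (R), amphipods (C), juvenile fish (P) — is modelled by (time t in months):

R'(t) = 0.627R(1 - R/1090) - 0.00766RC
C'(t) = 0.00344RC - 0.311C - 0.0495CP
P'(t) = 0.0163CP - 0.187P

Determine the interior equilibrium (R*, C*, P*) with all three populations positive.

From dP/dt = 0: 0.0163C* = 0.187, so C* = 11.5.
From dR/dt = 0: 0.627(1 - R*/1090) = 0.00766·11.5, giving R* = 1090·(1 - 0.14) = 937.
From dC/dt = 0: 0.00344·937 - 0.311 = 0.0495P*, so P* = 2.91/0.0495 = 58.8.

R* ≈ 937, C* ≈ 11.5, P* ≈ 58.8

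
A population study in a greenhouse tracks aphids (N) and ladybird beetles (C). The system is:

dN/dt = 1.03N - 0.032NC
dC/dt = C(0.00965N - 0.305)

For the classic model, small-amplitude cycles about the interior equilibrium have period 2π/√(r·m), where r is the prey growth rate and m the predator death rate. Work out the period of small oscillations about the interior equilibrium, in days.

T ≈ 11.2 days

Here r = 1.03 and m = 0.305, so r·m = 0.314.
ω = √0.314 = 0.56 per day, hence T = 2π/ω ≈ 11.2 days.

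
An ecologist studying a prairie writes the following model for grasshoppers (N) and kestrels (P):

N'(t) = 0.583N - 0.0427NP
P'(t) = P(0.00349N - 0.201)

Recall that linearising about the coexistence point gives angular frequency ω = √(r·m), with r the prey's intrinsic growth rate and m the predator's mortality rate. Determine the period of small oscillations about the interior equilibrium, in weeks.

Here r = 0.583 and m = 0.201, so r·m = 0.117.
ω = √0.117 = 0.342 per week, hence T = 2π/ω ≈ 18.4 weeks.

T ≈ 18.4 weeks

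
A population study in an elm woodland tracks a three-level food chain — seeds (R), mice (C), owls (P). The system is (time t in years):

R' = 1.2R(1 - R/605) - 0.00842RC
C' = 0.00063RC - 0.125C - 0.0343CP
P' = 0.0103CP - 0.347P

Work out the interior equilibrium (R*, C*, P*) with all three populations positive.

R* ≈ 462, C* ≈ 33.7, P* ≈ 4.84

From dP/dt = 0: 0.0103C* = 0.347, so C* = 33.7.
From dR/dt = 0: 1.2(1 - R*/605) = 0.00842·33.7, giving R* = 605·(1 - 0.236) = 462.
From dC/dt = 0: 0.00063·462 - 0.125 = 0.0343P*, so P* = 0.166/0.0343 = 4.84.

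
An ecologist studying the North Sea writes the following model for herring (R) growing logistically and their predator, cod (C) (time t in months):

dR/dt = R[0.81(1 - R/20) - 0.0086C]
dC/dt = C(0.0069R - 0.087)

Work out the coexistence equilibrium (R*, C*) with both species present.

From dC/dt = 0 with C > 0: 0.0069R* = 0.087, so R* = 12.6.
Substitute into dR/dt = 0: 0.81(1 - 12.6/20) = 0.0086C*.
The bracket is 0.37, giving C* = 0.299/0.0086 = 34.8.

R* ≈ 12.6, C* ≈ 34.8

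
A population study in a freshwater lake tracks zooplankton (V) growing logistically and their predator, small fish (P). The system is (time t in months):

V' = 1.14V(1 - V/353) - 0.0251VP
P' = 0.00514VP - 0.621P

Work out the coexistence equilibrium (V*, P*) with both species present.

V* ≈ 121, P* ≈ 29.9

From dP/dt = 0 with P > 0: 0.00514V* = 0.621, so V* = 121.
Substitute into dV/dt = 0: 1.14(1 - 121/353) = 0.0251P*.
The bracket is 0.658, giving P* = 0.75/0.0251 = 29.9.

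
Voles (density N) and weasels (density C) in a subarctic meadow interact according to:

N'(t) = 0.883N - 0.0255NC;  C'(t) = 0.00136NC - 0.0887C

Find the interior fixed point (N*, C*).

N* ≈ 65.2, C* ≈ 34.6

Set dC/dt = 0 with C > 0: 0.00136N - 0.0887 = 0, so N* = 0.0887/0.00136 = 65.2.
Set dN/dt = 0 with N > 0: 0.883 - 0.0255C = 0, so C* = 0.883/0.0255 = 34.6.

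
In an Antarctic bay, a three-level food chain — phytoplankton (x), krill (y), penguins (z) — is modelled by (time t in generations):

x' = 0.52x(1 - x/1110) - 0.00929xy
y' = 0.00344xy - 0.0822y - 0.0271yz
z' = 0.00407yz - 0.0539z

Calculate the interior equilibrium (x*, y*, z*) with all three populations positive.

From dz/dt = 0: 0.00407y* = 0.0539, so y* = 13.2.
From dx/dt = 0: 0.52(1 - x*/1110) = 0.00929·13.2, giving x* = 1110·(1 - 0.237) = 847.
From dy/dt = 0: 0.00344·847 - 0.0822 = 0.0271z*, so z* = 2.83/0.0271 = 105.

x* ≈ 847, y* ≈ 13.2, z* ≈ 105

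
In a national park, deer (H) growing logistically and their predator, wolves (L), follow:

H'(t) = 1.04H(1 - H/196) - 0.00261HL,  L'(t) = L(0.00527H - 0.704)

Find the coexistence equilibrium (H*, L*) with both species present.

From dL/dt = 0 with L > 0: 0.00527H* = 0.704, so H* = 134.
Substitute into dH/dt = 0: 1.04(1 - 134/196) = 0.00261L*.
The bracket is 0.318, giving L* = 0.331/0.00261 = 127.

H* ≈ 134, L* ≈ 127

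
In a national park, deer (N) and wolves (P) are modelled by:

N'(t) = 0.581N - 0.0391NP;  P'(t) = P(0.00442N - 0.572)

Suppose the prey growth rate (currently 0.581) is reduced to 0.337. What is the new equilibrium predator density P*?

At the interior fixed point, setting dN/dt = 0 with N > 0 fixes P* = (prey growth rate)/(NP coefficient) — independent of the other coefficients.
With the change, P* = 0.337/0.0391 = 8.62; it falls from 14.9.

P* ≈ 8.62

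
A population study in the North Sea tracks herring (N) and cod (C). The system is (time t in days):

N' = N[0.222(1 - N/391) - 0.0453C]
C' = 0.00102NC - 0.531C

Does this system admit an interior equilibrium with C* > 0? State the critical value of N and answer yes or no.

The predator equation gives dC/dt > 0 only when N > 0.531/0.00102 = 521.
Without the predator, N → K = 391. Since 391 < 521, the predator cannot invade.

Threshold N = 521; K < 521, so no, the predator goes extinct.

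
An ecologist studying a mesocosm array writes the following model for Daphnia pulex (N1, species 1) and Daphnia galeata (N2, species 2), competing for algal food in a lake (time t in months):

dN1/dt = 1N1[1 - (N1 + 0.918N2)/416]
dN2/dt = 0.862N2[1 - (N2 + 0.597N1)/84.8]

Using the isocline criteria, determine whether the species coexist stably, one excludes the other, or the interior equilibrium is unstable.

Compare the nullcline intercepts: K1/α12 = 416/0.918 = 453 > K2 = 84.8; K2/α21 = 84.8/0.597 = 142 < K1 = 416.
Since the inequalities point opposite ways, species 1 can invade but species 2 cannot.

species 1 excludes species 2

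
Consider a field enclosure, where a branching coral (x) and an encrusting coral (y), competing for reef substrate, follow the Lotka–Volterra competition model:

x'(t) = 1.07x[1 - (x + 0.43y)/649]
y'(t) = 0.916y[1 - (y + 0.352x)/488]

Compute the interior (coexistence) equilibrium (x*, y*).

x* ≈ 517, y* ≈ 306

Setting both brackets to zero gives the nullclines x + 0.43y = 649 and 0.352x + y = 488.
Substituting y = 488 - 0.352x into the first: x(1 - 0.43·0.352) = 649 - 0.43·488.
So x* = 439/0.849 = 517, and then y* = 488 - 0.352·517 = 306.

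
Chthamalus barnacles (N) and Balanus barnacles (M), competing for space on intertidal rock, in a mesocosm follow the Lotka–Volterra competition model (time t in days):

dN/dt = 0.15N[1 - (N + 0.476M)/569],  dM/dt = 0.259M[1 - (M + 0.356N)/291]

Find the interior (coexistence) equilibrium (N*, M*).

Setting both brackets to zero gives the nullclines N + 0.476M = 569 and 0.356N + M = 291.
Substituting M = 291 - 0.356N into the first: N(1 - 0.476·0.356) = 569 - 0.476·291.
So N* = 430/0.831 = 518, and then M* = 291 - 0.356·518 = 106.

N* ≈ 518, M* ≈ 106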